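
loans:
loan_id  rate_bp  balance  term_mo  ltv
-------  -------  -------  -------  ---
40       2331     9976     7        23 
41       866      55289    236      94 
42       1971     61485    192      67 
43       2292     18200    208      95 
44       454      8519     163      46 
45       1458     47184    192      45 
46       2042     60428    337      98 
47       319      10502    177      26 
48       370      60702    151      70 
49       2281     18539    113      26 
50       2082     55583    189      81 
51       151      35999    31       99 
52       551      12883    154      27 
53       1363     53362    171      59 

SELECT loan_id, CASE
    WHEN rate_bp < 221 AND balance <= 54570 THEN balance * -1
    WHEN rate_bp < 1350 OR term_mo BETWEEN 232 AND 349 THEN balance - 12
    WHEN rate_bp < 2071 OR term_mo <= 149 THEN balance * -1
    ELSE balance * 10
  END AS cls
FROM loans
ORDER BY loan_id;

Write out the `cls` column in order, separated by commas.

-9976, 55277, -61485, 182000, 8507, -47184, 60416, 10490, 60690, -18539, 555830, -35999, 12871, -53362

loan_id=40: rate_bp < 2071 OR term_mo <= 149 → -9976
loan_id=41: rate_bp < 1350 OR term_mo BETWEEN 232 AND 349 → 55277
loan_id=42: rate_bp < 2071 OR term_mo <= 149 → -61485
loan_id=43: ELSE → 182000
loan_id=44: rate_bp < 1350 OR term_mo BETWEEN 232 AND 349 → 8507
loan_id=45: rate_bp < 2071 OR term_mo <= 149 → -47184
loan_id=46: rate_bp < 1350 OR term_mo BETWEEN 232 AND 349 → 60416
loan_id=47: rate_bp < 1350 OR term_mo BETWEEN 232 AND 349 → 10490
loan_id=48: rate_bp < 1350 OR term_mo BETWEEN 232 AND 349 → 60690
loan_id=49: rate_bp < 2071 OR term_mo <= 149 → -18539
loan_id=50: ELSE → 555830
loan_id=51: rate_bp < 221 AND balance <= 54570 → -35999
loan_id=52: rate_bp < 1350 OR term_mo BETWEEN 232 AND 349 → 12871
loan_id=53: rate_bp < 2071 OR term_mo <= 149 → -53362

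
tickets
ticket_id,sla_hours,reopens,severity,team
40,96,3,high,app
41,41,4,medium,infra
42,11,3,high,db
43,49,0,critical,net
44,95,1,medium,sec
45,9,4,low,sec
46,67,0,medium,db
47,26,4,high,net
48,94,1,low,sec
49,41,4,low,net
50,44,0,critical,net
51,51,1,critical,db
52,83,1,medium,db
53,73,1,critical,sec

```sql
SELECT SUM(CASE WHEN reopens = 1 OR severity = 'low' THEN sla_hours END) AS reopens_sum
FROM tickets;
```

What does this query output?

ticket_id=40: ✗
ticket_id=41: ✗
ticket_id=42: ✗
ticket_id=43: ✗
ticket_id=44: ✓ → 95
ticket_id=45: ✓ → 9
ticket_id=46: ✗
ticket_id=47: ✗
ticket_id=48: ✓ → 94
ticket_id=49: ✓ → 41
ticket_id=50: ✗
ticket_id=51: ✓ → 51
ticket_id=52: ✓ → 83
ticket_id=53: ✓ → 73
reopens_sum = 95 + 9 + 94 + 41 + 51 + 83 + 73 = 446

446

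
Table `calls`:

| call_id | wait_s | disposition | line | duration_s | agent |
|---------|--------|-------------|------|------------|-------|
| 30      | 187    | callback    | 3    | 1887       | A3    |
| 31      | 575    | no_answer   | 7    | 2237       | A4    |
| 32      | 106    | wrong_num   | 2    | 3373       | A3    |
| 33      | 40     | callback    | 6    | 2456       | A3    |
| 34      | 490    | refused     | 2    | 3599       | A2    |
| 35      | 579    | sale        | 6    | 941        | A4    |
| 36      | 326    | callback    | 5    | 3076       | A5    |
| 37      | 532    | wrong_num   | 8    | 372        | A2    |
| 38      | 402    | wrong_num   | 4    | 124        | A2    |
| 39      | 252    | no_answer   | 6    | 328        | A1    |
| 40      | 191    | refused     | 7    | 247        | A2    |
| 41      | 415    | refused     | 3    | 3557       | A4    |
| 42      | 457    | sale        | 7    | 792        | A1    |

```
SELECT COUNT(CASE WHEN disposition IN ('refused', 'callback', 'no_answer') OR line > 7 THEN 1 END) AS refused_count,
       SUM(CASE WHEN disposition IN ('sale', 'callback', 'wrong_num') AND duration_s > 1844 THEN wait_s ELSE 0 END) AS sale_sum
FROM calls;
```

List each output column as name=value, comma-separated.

refused_count=9, sale_sum=659

[refused_count: disposition IN ('refused', 'callback', 'no_answer') OR line > 7]
call_id=30: ✓ → 1
call_id=31: ✓ → 1
call_id=32: ✗
call_id=33: ✓ → 1
call_id=34: ✓ → 1
call_id=35: ✗
call_id=36: ✓ → 1
call_id=37: ✓ → 1
call_id=38: ✗
call_id=39: ✓ → 1
call_id=40: ✓ → 1
call_id=41: ✓ → 1
call_id=42: ✗
refused_count = COUNT(1, 1, 1, 1, 1, 1, 1, 1, 1) = 9
—
[sale_sum: disposition IN ('sale', 'callback', 'wrong_num') AND duration_s > 1844]
call_id=30: ✓ → 187
call_id=31: ✗
call_id=32: ✓ → 106
call_id=33: ✓ → 40
call_id=34: ✗
call_id=35: ✗
call_id=36: ✓ → 326
call_id=37: ✗
call_id=38: ✗
call_id=39: ✗
call_id=40: ✗
call_id=41: ✗
call_id=42: ✗
sale_sum = 187 + 106 + 40 + 326 = 659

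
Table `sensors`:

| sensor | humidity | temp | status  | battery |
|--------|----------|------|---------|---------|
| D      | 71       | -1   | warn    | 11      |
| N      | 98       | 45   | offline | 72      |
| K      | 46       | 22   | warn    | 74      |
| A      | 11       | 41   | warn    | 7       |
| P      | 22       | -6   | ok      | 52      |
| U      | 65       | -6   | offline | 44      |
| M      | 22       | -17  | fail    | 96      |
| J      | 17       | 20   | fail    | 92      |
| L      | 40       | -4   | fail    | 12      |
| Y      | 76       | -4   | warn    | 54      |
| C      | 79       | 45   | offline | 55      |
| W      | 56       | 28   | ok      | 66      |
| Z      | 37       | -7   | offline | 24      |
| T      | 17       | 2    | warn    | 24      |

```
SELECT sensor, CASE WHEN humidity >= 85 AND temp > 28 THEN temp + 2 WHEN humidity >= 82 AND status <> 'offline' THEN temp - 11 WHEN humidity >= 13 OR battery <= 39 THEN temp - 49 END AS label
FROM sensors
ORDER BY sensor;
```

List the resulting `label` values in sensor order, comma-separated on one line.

-8, -4, -50, -29, -27, -53, -66, 47, -55, -47, -55, -21, -53, -56

sensor=A: humidity >= 13 OR battery <= 39 → -8
sensor=C: humidity >= 13 OR battery <= 39 → -4
sensor=D: humidity >= 13 OR battery <= 39 → -50
sensor=J: humidity >= 13 OR battery <= 39 → -29
sensor=K: humidity >= 13 OR battery <= 39 → -27
sensor=L: humidity >= 13 OR battery <= 39 → -53
sensor=M: humidity >= 13 OR battery <= 39 → -66
sensor=N: humidity >= 85 AND temp > 28 → 47
sensor=P: humidity >= 13 OR battery <= 39 → -55
sensor=T: humidity >= 13 OR battery <= 39 → -47
sensor=U: humidity >= 13 OR battery <= 39 → -55
sensor=W: humidity >= 13 OR battery <= 39 → -21
sensor=Y: humidity >= 13 OR battery <= 39 → -53
sensor=Z: humidity >= 13 OR battery <= 39 → -56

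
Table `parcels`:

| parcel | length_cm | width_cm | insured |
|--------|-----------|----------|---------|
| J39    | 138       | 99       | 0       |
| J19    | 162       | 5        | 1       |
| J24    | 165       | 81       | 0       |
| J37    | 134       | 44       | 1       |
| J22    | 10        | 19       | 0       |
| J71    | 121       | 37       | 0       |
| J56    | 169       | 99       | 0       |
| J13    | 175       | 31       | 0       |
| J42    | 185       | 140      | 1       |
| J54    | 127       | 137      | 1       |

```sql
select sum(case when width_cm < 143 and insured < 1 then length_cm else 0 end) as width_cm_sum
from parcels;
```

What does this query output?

778

parcel=J39: ✓ → 138
parcel=J19: ✗
parcel=J24: ✓ → 165
parcel=J37: ✗
parcel=J22: ✓ → 10
parcel=J71: ✓ → 121
parcel=J56: ✓ → 169
parcel=J13: ✓ → 175
parcel=J42: ✗
parcel=J54: ✗
width_cm_sum = 138 + 165 + 10 + 121 + 169 + 175 = 778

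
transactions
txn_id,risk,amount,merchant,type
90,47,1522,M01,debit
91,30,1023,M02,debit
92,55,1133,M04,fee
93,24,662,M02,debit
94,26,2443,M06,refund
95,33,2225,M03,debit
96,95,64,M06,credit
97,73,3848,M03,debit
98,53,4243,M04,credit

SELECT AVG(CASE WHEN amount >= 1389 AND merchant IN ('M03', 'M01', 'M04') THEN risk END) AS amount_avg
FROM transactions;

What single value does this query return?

txn_id=90: ✓ → 47
txn_id=91: ✗
txn_id=92: ✗
txn_id=93: ✗
txn_id=94: ✗
txn_id=95: ✓ → 33
txn_id=96: ✗
txn_id=97: ✓ → 73
txn_id=98: ✓ → 53
amount_avg = (47 + 33 + 73 + 53) / 4 = 51.5

51.5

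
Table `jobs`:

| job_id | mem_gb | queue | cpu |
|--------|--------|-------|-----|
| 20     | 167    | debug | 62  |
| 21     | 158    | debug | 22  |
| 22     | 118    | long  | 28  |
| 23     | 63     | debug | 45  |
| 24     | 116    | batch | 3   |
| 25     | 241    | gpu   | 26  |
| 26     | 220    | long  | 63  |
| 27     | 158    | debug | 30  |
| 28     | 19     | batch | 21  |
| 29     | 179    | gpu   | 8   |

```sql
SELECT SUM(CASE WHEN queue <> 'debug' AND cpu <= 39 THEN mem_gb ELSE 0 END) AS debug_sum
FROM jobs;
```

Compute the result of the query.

673

job_id=20: ✗
job_id=21: ✗
job_id=22: ✓ → 118
job_id=23: ✗
job_id=24: ✓ → 116
job_id=25: ✓ → 241
job_id=26: ✗
job_id=27: ✗
job_id=28: ✓ → 19
job_id=29: ✓ → 179
debug_sum = 118 + 116 + 241 + 19 + 179 = 673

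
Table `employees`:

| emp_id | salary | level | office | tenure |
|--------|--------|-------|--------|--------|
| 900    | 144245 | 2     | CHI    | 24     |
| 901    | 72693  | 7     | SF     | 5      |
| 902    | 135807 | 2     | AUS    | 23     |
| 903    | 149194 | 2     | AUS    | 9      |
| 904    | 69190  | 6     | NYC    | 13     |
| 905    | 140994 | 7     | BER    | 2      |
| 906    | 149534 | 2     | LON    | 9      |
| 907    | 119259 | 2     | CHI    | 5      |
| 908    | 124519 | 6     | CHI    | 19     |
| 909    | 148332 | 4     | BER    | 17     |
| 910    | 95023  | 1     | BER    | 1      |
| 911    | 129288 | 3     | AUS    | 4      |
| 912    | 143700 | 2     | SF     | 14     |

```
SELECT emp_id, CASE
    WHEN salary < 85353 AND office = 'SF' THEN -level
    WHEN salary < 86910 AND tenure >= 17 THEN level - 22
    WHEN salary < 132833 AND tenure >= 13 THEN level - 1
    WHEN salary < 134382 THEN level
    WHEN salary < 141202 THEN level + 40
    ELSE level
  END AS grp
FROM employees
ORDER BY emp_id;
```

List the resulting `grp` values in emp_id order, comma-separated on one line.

emp_id=900: ELSE → 2
emp_id=901: salary < 85353 AND office = 'SF' → -7
emp_id=902: salary < 141202 → 42
emp_id=903: ELSE → 2
emp_id=904: salary < 132833 AND tenure >= 13 → 5
emp_id=905: salary < 141202 → 47
emp_id=906: ELSE → 2
emp_id=907: salary < 134382 → 2
emp_id=908: salary < 132833 AND tenure >= 13 → 5
emp_id=909: ELSE → 4
emp_id=910: salary < 134382 → 1
emp_id=911: salary < 134382 → 3
emp_id=912: ELSE → 2

2, -7, 42, 2, 5, 47, 2, 2, 5, 4, 1, 3, 2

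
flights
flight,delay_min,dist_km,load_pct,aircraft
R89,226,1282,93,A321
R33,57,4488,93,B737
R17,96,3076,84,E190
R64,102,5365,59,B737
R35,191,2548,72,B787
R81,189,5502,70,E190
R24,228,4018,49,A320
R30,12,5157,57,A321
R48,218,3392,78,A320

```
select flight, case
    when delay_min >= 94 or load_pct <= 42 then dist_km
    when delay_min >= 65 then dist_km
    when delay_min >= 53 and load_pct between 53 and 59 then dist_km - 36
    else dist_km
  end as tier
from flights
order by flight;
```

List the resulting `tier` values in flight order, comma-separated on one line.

flight=R17: delay_min >= 94 or load_pct <= 42 → 3076
flight=R24: delay_min >= 94 or load_pct <= 42 → 4018
flight=R30: ELSE → 5157
flight=R33: ELSE → 4488
flight=R35: delay_min >= 94 or load_pct <= 42 → 2548
flight=R48: delay_min >= 94 or load_pct <= 42 → 3392
flight=R64: delay_min >= 94 or load_pct <= 42 → 5365
flight=R81: delay_min >= 94 or load_pct <= 42 → 5502
flight=R89: delay_min >= 94 or load_pct <= 42 → 1282

3076, 4018, 5157, 4488, 2548, 3392, 5365, 5502, 1282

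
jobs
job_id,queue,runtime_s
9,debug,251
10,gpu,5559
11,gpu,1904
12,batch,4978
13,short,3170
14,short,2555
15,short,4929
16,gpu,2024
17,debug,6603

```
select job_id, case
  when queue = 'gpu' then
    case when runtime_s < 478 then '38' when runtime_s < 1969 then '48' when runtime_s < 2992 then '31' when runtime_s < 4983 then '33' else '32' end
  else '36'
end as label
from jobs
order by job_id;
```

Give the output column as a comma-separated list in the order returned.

36, 32, 48, 36, 36, 36, 36, 31, 36

job_id=9: queue='debug' → outer ELSE → 36
job_id=10: queue='gpu' → inner[ELSE] → 32
job_id=11: queue='gpu' → inner[runtime_s < 1969] → 48
job_id=12: queue='batch' → outer ELSE → 36
job_id=13: queue='short' → outer ELSE → 36
job_id=14: queue='short' → outer ELSE → 36
job_id=15: queue='short' → outer ELSE → 36
job_id=16: queue='gpu' → inner[runtime_s < 2992] → 31
job_id=17: queue='debug' → outer ELSE → 36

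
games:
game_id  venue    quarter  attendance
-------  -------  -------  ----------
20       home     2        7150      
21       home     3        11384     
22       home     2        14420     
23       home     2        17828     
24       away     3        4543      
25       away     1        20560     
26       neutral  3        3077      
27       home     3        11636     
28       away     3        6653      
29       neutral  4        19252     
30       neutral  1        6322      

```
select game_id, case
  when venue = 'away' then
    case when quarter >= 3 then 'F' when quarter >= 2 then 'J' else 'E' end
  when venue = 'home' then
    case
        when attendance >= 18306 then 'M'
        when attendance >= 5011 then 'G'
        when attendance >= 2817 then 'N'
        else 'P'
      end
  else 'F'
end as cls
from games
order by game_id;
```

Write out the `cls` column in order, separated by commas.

game_id=20: venue='home' → inner[attendance >= 5011] → G
game_id=21: venue='home' → inner[attendance >= 5011] → G
game_id=22: venue='home' → inner[attendance >= 5011] → G
game_id=23: venue='home' → inner[attendance >= 5011] → G
game_id=24: venue='away' → inner[quarter >= 3] → F
game_id=25: venue='away' → inner[ELSE] → E
game_id=26: venue='neutral' → outer ELSE → F
game_id=27: venue='home' → inner[attendance >= 5011] → G
game_id=28: venue='away' → inner[quarter >= 3] → F
game_id=29: venue='neutral' → outer ELSE → F
game_id=30: venue='neutral' → outer ELSE → F

G, G, G, G, F, E, F, G, F, F, F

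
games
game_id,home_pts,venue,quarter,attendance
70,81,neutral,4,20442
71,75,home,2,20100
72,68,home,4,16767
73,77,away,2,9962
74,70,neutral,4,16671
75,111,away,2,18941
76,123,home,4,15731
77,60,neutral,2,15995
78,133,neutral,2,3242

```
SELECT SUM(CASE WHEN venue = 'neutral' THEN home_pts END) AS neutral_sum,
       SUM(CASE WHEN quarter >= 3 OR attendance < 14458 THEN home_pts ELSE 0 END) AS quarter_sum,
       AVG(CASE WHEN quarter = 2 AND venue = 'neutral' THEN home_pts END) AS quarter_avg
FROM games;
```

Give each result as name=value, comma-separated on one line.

[neutral_sum: venue = 'neutral']
game_id=70: ✓ → 81
game_id=71: ✗
game_id=72: ✗
game_id=73: ✗
game_id=74: ✓ → 70
game_id=75: ✗
game_id=76: ✗
game_id=77: ✓ → 60
game_id=78: ✓ → 133
neutral_sum = 81 + 70 + 60 + 133 = 344
—
[quarter_sum: quarter >= 3 OR attendance < 14458]
game_id=70: ✓ → 81
game_id=71: ✗
game_id=72: ✓ → 68
game_id=73: ✓ → 77
game_id=74: ✓ → 70
game_id=75: ✗
game_id=76: ✓ → 123
game_id=77: ✗
game_id=78: ✓ → 133
quarter_sum = 81 + 68 + 77 + 70 + 123 + 133 = 552
—
[quarter_avg: quarter = 2 AND venue = 'neutral']
game_id=70: ✗
game_id=71: ✗
game_id=72: ✗
game_id=73: ✗
game_id=74: ✗
game_id=75: ✗
game_id=76: ✗
game_id=77: ✓ → 60
game_id=78: ✓ → 133
quarter_avg = (60 + 133) / 2 = 96.5

neutral_sum=344, quarter_sum=552, quarter_avg=96.5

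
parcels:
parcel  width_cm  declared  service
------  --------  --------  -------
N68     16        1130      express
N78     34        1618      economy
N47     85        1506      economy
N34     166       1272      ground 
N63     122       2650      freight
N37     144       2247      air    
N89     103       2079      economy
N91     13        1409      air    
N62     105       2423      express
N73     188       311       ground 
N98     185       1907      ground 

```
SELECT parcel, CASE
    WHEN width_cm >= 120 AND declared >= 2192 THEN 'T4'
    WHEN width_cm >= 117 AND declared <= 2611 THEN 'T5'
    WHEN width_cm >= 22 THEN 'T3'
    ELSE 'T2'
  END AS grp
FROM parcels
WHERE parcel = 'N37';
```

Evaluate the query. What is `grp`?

parcel = N37: width_cm=144, declared=2247, service=air.
width_cm >= 120 AND declared >= 2192 → true → T4

T4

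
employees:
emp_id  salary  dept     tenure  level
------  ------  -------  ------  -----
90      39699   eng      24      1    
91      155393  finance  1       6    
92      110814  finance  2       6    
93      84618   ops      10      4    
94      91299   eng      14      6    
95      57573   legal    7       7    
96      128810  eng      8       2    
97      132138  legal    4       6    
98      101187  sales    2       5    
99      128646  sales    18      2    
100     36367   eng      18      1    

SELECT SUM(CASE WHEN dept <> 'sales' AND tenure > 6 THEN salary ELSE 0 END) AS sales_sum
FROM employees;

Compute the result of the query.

438366

emp_id=90: ✓ → 39699
emp_id=91: ✗
emp_id=92: ✗
emp_id=93: ✓ → 84618
emp_id=94: ✓ → 91299
emp_id=95: ✓ → 57573
emp_id=96: ✓ → 128810
emp_id=97: ✗
emp_id=98: ✗
emp_id=99: ✗
emp_id=100: ✓ → 36367
sales_sum = 39699 + 84618 + 91299 + 57573 + 128810 + 36367 = 438366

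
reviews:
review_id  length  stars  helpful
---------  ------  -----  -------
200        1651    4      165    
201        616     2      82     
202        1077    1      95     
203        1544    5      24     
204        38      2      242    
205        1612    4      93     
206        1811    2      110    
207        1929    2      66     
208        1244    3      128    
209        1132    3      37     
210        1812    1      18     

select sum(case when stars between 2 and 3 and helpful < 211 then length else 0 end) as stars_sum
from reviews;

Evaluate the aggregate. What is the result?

6732

review_id=200: ✗
review_id=201: ✓ → 616
review_id=202: ✗
review_id=203: ✗
review_id=204: ✗
review_id=205: ✗
review_id=206: ✓ → 1811
review_id=207: ✓ → 1929
review_id=208: ✓ → 1244
review_id=209: ✓ → 1132
review_id=210: ✗
stars_sum = 616 + 1811 + 1929 + 1244 + 1132 = 6732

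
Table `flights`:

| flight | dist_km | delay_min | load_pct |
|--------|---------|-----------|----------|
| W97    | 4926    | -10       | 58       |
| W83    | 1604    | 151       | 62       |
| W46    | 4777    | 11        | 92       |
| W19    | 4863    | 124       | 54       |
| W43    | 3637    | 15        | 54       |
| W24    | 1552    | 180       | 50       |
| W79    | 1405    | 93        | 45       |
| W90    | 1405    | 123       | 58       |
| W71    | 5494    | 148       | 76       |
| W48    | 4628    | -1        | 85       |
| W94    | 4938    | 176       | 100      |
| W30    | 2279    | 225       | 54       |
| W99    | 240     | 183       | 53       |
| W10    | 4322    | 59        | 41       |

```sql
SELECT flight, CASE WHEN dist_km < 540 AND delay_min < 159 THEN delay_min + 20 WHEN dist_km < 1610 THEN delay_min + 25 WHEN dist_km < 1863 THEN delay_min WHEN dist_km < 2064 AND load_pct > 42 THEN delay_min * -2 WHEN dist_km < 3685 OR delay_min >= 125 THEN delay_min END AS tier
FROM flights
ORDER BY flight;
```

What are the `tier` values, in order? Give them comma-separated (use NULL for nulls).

NULL, NULL, 205, 225, 15, NULL, NULL, 148, 118, 176, 148, 176, NULL, 208

flight=W10: (no match → NULL) → NULL
flight=W19: (no match → NULL) → NULL
flight=W24: dist_km < 1610 → 205
flight=W30: dist_km < 3685 OR delay_min >= 125 → 225
flight=W43: dist_km < 3685 OR delay_min >= 125 → 15
flight=W46: (no match → NULL) → NULL
flight=W48: (no match → NULL) → NULL
flight=W71: dist_km < 3685 OR delay_min >= 125 → 148
flight=W79: dist_km < 1610 → 118
flight=W83: dist_km < 1610 → 176
flight=W90: dist_km < 1610 → 148
flight=W94: dist_km < 3685 OR delay_min >= 125 → 176
flight=W97: (no match → NULL) → NULL
flight=W99: dist_km < 1610 → 208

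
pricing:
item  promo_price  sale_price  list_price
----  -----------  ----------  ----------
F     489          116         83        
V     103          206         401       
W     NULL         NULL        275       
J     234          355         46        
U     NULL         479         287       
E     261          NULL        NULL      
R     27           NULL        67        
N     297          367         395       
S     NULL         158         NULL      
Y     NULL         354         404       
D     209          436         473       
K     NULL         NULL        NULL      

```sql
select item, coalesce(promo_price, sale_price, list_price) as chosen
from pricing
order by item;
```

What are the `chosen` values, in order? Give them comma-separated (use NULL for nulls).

209, 261, 489, 234, NULL, 297, 27, 158, 479, 103, 275, 354

item=D: promo_price=209 → 209
item=E: promo_price=261 → 261
item=F: promo_price=489 → 489
item=J: promo_price=234 → 234
item=K: promo_price=NULL, sale_price=NULL, list_price=NULL (all NULL) → NULL
item=N: promo_price=297 → 297
item=R: promo_price=27 → 27
item=S: promo_price=NULL, sale_price=158 → 158
item=U: promo_price=NULL, sale_price=479 → 479
item=V: promo_price=103 → 103
item=W: promo_price=NULL, sale_price=NULL, list_price=275 → 275
item=Y: promo_price=NULL, sale_price=354 → 354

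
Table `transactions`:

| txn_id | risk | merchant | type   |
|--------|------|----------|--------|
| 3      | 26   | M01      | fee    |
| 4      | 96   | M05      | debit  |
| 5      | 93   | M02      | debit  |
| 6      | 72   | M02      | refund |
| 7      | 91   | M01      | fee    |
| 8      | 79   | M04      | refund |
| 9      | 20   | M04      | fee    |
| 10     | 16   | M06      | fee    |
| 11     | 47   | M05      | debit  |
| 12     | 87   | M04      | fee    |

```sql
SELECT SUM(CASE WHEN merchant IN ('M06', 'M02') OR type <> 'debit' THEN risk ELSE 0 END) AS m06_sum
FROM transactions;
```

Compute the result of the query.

txn_id=3: ✓ → 26
txn_id=4: ✗
txn_id=5: ✓ → 93
txn_id=6: ✓ → 72
txn_id=7: ✓ → 91
txn_id=8: ✓ → 79
txn_id=9: ✓ → 20
txn_id=10: ✓ → 16
txn_id=11: ✗
txn_id=12: ✓ → 87
m06_sum = 26 + 93 + 72 + 91 + 79 + 20 + 16 + 87 = 484

484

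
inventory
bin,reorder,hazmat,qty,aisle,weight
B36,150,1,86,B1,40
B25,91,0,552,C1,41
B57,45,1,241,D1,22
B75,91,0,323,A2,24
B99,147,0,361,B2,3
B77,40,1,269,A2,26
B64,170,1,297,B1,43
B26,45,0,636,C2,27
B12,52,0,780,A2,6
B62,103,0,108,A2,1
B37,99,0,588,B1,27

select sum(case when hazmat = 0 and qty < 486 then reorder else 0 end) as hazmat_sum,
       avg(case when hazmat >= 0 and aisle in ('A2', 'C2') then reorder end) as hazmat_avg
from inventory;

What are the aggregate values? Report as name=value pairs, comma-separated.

[hazmat_sum: hazmat = 0 and qty < 486]
bin=B36: ✗
bin=B25: ✗
bin=B57: ✗
bin=B75: ✓ → 91
bin=B99: ✓ → 147
bin=B77: ✗
bin=B64: ✗
bin=B26: ✗
bin=B12: ✗
bin=B62: ✓ → 103
bin=B37: ✗
hazmat_sum = 91 + 147 + 103 = 341
—
[hazmat_avg: hazmat >= 0 and aisle in ('A2', 'C2')]
bin=B36: ✗
bin=B25: ✗
bin=B57: ✗
bin=B75: ✓ → 91
bin=B99: ✗
bin=B77: ✓ → 40
bin=B64: ✗
bin=B26: ✓ → 45
bin=B12: ✓ → 52
bin=B62: ✓ → 103
bin=B37: ✗
hazmat_avg = (91 + 40 + 45 + 52 + 103) / 5 = 66.2

hazmat_sum=341, hazmat_avg=66.2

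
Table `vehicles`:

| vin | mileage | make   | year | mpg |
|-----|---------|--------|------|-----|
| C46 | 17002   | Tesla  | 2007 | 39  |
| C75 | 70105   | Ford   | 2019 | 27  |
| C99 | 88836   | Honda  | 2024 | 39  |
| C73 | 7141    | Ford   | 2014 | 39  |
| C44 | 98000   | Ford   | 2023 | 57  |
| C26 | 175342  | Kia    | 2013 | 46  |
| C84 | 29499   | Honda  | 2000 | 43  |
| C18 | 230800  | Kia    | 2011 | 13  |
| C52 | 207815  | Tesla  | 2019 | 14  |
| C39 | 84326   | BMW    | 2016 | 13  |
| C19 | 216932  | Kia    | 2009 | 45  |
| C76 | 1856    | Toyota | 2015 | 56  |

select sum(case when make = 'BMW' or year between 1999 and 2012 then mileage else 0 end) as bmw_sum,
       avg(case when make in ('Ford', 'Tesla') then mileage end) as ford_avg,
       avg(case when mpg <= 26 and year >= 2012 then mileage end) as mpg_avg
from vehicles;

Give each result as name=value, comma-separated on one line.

[bmw_sum: make = 'BMW' or year between 1999 and 2012]
vin=C46: ✓ → 17002
vin=C75: ✗
vin=C99: ✗
vin=C73: ✗
vin=C44: ✗
vin=C26: ✗
vin=C84: ✓ → 29499
vin=C18: ✓ → 230800
vin=C52: ✗
vin=C39: ✓ → 84326
vin=C19: ✓ → 216932
vin=C76: ✗
bmw_sum = 17002 + 29499 + 230800 + 84326 + 216932 = 578559
—
[ford_avg: make in ('Ford', 'Tesla')]
vin=C46: ✓ → 17002
vin=C75: ✓ → 70105
vin=C99: ✗
vin=C73: ✓ → 7141
vin=C44: ✓ → 98000
vin=C26: ✗
vin=C84: ✗
vin=C18: ✗
vin=C52: ✓ → 207815
vin=C39: ✗
vin=C19: ✗
vin=C76: ✗
ford_avg = (17002 + 70105 + 7141 + 98000 + 207815) / 5 = 80012.6
—
[mpg_avg: mpg <= 26 and year >= 2012]
vin=C46: ✗
vin=C75: ✗
vin=C99: ✗
vin=C73: ✗
vin=C44: ✗
vin=C26: ✗
vin=C84: ✗
vin=C18: ✗
vin=C52: ✓ → 207815
vin=C39: ✓ → 84326
vin=C19: ✗
vin=C76: ✗
mpg_avg = (207815 + 84326) / 2 = 146070.5

bmw_sum=578559, ford_avg=80012.6, mpg_avg=146070.5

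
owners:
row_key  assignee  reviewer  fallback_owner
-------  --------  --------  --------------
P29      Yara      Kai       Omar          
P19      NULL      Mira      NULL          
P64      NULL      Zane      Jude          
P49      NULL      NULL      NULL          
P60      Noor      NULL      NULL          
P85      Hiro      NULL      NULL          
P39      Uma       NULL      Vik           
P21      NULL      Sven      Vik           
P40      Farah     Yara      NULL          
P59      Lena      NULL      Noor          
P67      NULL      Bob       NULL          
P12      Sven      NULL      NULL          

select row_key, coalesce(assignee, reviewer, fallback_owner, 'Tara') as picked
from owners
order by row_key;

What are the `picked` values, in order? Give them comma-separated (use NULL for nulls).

Sven, Mira, Sven, Yara, Uma, Farah, Tara, Lena, Noor, Zane, Bob, Hiro

row_key=P12: assignee=Sven → Sven
row_key=P19: assignee=NULL, reviewer=Mira → Mira
row_key=P21: assignee=NULL, reviewer=Sven → Sven
row_key=P29: assignee=Yara → Yara
row_key=P39: assignee=Uma → Uma
row_key=P40: assignee=Farah → Farah
row_key=P49: assignee=NULL, reviewer=NULL, fallback_owner=NULL, → literal Tara → Tara
row_key=P59: assignee=Lena → Lena
row_key=P60: assignee=Noor → Noor
row_key=P64: assignee=NULL, reviewer=Zane → Zane
row_key=P67: assignee=NULL, reviewer=Bob → Bob
row_key=P85: assignee=Hiro → Hiro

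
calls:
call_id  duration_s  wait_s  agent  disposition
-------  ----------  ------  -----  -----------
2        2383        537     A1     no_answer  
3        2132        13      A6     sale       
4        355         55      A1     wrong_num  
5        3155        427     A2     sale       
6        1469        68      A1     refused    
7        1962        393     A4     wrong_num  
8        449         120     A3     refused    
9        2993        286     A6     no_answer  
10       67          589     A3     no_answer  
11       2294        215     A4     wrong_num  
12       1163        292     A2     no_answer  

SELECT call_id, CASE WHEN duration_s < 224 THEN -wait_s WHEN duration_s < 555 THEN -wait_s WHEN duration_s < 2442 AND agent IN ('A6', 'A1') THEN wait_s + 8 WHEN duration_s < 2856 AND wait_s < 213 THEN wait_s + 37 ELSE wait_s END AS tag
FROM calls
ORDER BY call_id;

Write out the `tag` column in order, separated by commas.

545, 21, -55, 427, 76, 393, -120, 286, -589, 215, 292

call_id=2: duration_s < 2442 AND agent IN ('A6', 'A1') → 545
call_id=3: duration_s < 2442 AND agent IN ('A6', 'A1') → 21
call_id=4: duration_s < 555 → -55
call_id=5: ELSE → 427
call_id=6: duration_s < 2442 AND agent IN ('A6', 'A1') → 76
call_id=7: ELSE → 393
call_id=8: duration_s < 555 → -120
call_id=9: ELSE → 286
call_id=10: duration_s < 224 → -589
call_id=11: ELSE → 215
call_id=12: ELSE → 292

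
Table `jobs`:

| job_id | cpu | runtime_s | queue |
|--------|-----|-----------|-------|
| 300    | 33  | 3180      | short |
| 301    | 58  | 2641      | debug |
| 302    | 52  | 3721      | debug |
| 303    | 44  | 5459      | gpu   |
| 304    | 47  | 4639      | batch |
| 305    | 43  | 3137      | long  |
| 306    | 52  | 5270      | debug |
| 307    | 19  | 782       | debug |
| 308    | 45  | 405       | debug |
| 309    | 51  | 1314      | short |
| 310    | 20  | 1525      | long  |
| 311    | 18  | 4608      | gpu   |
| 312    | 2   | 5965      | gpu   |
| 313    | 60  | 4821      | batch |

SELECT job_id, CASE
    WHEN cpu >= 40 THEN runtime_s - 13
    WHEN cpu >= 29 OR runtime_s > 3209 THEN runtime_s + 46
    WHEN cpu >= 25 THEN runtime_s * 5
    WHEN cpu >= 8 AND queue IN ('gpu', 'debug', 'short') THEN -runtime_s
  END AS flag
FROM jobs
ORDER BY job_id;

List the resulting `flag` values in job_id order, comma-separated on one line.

job_id=300: cpu >= 29 OR runtime_s > 3209 → 3226
job_id=301: cpu >= 40 → 2628
job_id=302: cpu >= 40 → 3708
job_id=303: cpu >= 40 → 5446
job_id=304: cpu >= 40 → 4626
job_id=305: cpu >= 40 → 3124
job_id=306: cpu >= 40 → 5257
job_id=307: cpu >= 8 AND queue IN ('gpu', 'debug', 'short') → -782
job_id=308: cpu >= 40 → 392
job_id=309: cpu >= 40 → 1301
job_id=310: (no match → NULL) → NULL
job_id=311: cpu >= 29 OR runtime_s > 3209 → 4654
job_id=312: cpu >= 29 OR runtime_s > 3209 → 6011
job_id=313: cpu >= 40 → 4808

3226, 2628, 3708, 5446, 4626, 3124, 5257, -782, 392, 1301, NULL, 4654, 6011, 4808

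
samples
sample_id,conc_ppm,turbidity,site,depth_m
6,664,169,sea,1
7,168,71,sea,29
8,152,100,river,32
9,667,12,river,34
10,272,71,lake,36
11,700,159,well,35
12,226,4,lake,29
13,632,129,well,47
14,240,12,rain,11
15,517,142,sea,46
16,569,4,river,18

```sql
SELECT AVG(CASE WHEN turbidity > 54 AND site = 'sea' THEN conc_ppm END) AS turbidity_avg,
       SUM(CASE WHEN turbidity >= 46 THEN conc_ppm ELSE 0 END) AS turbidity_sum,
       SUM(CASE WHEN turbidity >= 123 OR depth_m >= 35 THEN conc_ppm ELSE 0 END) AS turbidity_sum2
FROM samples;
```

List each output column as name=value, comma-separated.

[turbidity_avg: turbidity > 54 AND site = 'sea']
sample_id=6: ✓ → 664
sample_id=7: ✓ → 168
sample_id=8: ✗
sample_id=9: ✗
sample_id=10: ✗
sample_id=11: ✗
sample_id=12: ✗
sample_id=13: ✗
sample_id=14: ✗
sample_id=15: ✓ → 517
sample_id=16: ✗
turbidity_avg = (664 + 168 + 517) / 3 = 449.6666666667
—
[turbidity_sum: turbidity >= 46]
sample_id=6: ✓ → 664
sample_id=7: ✓ → 168
sample_id=8: ✓ → 152
sample_id=9: ✗
sample_id=10: ✓ → 272
sample_id=11: ✓ → 700
sample_id=12: ✗
sample_id=13: ✓ → 632
sample_id=14: ✗
sample_id=15: ✓ → 517
sample_id=16: ✗
turbidity_sum = 664 + 168 + 152 + 272 + 700 + 632 + 517 = 3105
—
[turbidity_sum2: turbidity >= 123 OR depth_m >= 35]
sample_id=6: ✓ → 664
sample_id=7: ✗
sample_id=8: ✗
sample_id=9: ✗
sample_id=10: ✓ → 272
sample_id=11: ✓ → 700
sample_id=12: ✗
sample_id=13: ✓ → 632
sample_id=14: ✗
sample_id=15: ✓ → 517
sample_id=16: ✗
turbidity_sum2 = 664 + 272 + 700 + 632 + 517 = 2785

turbidity_avg=449.6666666667, turbidity_sum=3105, turbidity_sum2=2785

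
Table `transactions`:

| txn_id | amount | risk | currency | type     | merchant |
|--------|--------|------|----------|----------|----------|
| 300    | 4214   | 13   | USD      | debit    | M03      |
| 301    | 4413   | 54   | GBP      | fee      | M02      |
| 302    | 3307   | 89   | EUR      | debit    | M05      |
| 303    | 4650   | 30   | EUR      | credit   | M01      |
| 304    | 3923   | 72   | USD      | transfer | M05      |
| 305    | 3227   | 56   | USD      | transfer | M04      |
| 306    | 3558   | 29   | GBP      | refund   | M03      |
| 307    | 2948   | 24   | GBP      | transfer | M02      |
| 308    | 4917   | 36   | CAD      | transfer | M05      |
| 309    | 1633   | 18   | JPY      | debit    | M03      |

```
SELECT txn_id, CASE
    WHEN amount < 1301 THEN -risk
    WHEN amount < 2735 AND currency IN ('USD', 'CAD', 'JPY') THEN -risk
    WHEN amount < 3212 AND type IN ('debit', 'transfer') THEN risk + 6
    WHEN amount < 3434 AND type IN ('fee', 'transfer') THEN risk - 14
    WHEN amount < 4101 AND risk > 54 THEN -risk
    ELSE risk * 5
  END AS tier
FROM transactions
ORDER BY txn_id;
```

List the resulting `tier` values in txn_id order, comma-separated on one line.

txn_id=300: ELSE → 65
txn_id=301: ELSE → 270
txn_id=302: amount < 4101 AND risk > 54 → -89
txn_id=303: ELSE → 150
txn_id=304: amount < 4101 AND risk > 54 → -72
txn_id=305: amount < 3434 AND type IN ('fee', 'transfer') → 42
txn_id=306: ELSE → 145
txn_id=307: amount < 3212 AND type IN ('debit', 'transfer') → 30
txn_id=308: ELSE → 180
txn_id=309: amount < 2735 AND currency IN ('USD', 'CAD', 'JPY') → -18

65, 270, -89, 150, -72, 42, 145, 30, 180, -18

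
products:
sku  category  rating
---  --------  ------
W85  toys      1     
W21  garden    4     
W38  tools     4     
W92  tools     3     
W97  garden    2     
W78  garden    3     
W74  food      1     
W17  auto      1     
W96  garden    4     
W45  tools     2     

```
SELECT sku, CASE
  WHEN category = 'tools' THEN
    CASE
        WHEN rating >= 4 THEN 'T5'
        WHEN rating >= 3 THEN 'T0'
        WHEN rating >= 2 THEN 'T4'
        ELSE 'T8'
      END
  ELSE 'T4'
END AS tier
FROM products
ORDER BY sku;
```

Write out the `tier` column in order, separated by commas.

T4, T4, T5, T4, T4, T4, T4, T0, T4, T4

sku=W17: category='auto' → outer ELSE → T4
sku=W21: category='garden' → outer ELSE → T4
sku=W38: category='tools' → inner[rating >= 4] → T5
sku=W45: category='tools' → inner[rating >= 2] → T4
sku=W74: category='food' → outer ELSE → T4
sku=W78: category='garden' → outer ELSE → T4
sku=W85: category='toys' → outer ELSE → T4
sku=W92: category='tools' → inner[rating >= 3] → T0
sku=W96: category='garden' → outer ELSE → T4
sku=W97: category='garden' → outer ELSE → T4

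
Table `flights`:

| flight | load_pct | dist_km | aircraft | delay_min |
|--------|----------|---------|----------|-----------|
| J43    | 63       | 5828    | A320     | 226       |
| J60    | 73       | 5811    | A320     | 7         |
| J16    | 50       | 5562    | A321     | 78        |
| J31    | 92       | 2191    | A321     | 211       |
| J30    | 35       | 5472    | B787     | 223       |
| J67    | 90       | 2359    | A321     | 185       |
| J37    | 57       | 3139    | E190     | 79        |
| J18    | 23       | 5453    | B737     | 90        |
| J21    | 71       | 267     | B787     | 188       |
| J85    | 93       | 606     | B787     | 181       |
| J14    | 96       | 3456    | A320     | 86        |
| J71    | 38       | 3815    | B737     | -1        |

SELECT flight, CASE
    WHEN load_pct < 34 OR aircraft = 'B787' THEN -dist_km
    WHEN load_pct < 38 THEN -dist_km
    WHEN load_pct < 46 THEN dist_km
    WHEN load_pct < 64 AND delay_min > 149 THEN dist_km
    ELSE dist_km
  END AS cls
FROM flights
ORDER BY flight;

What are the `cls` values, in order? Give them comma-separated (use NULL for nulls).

flight=J14: ELSE → 3456
flight=J16: ELSE → 5562
flight=J18: load_pct < 34 OR aircraft = 'B787' → -5453
flight=J21: load_pct < 34 OR aircraft = 'B787' → -267
flight=J30: load_pct < 34 OR aircraft = 'B787' → -5472
flight=J31: ELSE → 2191
flight=J37: ELSE → 3139
flight=J43: load_pct < 64 AND delay_min > 149 → 5828
flight=J60: ELSE → 5811
flight=J67: ELSE → 2359
flight=J71: load_pct < 46 → 3815
flight=J85: load_pct < 34 OR aircraft = 'B787' → -606

3456, 5562, -5453, -267, -5472, 2191, 3139, 5828, 5811, 2359, 3815, -606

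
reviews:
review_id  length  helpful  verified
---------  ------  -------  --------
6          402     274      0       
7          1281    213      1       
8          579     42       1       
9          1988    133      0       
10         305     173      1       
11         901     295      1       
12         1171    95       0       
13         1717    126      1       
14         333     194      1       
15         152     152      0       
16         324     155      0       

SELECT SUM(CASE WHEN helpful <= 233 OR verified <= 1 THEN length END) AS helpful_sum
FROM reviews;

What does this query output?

review_id=6: ✓ → 402
review_id=7: ✓ → 1281
review_id=8: ✓ → 579
review_id=9: ✓ → 1988
review_id=10: ✓ → 305
review_id=11: ✓ → 901
review_id=12: ✓ → 1171
review_id=13: ✓ → 1717
review_id=14: ✓ → 333
review_id=15: ✓ → 152
review_id=16: ✓ → 324
helpful_sum = 402 + 1281 + 579 + 1988 + 305 + 901 + 1171 + 1717 + 333 + 152 + 324 = 9153

9153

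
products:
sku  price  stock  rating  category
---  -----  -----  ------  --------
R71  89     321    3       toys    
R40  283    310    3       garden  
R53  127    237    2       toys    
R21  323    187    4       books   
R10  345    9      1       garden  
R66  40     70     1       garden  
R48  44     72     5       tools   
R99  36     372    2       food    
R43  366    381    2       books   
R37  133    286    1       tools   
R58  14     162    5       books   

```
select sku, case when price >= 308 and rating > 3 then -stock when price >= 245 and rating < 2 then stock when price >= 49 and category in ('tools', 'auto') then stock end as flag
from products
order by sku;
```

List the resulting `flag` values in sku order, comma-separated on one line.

sku=R10: price >= 245 and rating < 2 → 9
sku=R21: price >= 308 and rating > 3 → -187
sku=R37: price >= 49 and category in ('tools', 'auto') → 286
sku=R40: (no match → NULL) → NULL
sku=R43: (no match → NULL) → NULL
sku=R48: (no match → NULL) → NULL
sku=R53: (no match → NULL) → NULL
sku=R58: (no match → NULL) → NULL
sku=R66: (no match → NULL) → NULL
sku=R71: (no match → NULL) → NULL
sku=R99: (no match → NULL) → NULL

9, -187, 286, NULL, NULL, NULL, NULL, NULL, NULL, NULL, NULL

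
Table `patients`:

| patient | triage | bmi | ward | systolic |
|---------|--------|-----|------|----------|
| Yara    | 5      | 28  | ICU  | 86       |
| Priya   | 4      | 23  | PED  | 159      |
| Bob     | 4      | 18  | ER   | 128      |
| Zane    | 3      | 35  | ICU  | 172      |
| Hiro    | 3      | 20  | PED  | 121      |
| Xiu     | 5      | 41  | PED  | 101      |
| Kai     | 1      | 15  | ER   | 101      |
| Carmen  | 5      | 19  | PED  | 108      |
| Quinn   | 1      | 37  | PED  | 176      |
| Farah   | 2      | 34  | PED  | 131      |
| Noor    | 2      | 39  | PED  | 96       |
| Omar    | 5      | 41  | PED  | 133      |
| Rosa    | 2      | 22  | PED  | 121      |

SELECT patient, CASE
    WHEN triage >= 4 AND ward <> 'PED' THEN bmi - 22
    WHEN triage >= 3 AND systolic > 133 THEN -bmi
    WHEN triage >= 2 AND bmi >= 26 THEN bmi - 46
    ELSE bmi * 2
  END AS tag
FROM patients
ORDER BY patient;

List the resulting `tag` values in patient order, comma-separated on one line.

-4, 38, -12, 40, 30, -7, -5, -23, 74, 44, -5, 6, -35

patient=Bob: triage >= 4 AND ward <> 'PED' → -4
patient=Carmen: ELSE → 38
patient=Farah: triage >= 2 AND bmi >= 26 → -12
patient=Hiro: ELSE → 40
patient=Kai: ELSE → 30
patient=Noor: triage >= 2 AND bmi >= 26 → -7
patient=Omar: triage >= 2 AND bmi >= 26 → -5
patient=Priya: triage >= 3 AND systolic > 133 → -23
patient=Quinn: ELSE → 74
patient=Rosa: ELSE → 44
patient=Xiu: triage >= 2 AND bmi >= 26 → -5
patient=Yara: triage >= 4 AND ward <> 'PED' → 6
patient=Zane: triage >= 3 AND systolic > 133 → -35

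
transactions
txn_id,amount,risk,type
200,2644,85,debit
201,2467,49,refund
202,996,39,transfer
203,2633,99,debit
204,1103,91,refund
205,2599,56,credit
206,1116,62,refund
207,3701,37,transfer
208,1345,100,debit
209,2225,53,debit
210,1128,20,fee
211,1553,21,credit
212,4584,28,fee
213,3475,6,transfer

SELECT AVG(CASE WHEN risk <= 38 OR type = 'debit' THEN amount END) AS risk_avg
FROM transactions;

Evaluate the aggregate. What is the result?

2587.5555555556

txn_id=200: ✓ → 2644
txn_id=201: ✗
txn_id=202: ✗
txn_id=203: ✓ → 2633
txn_id=204: ✗
txn_id=205: ✗
txn_id=206: ✗
txn_id=207: ✓ → 3701
txn_id=208: ✓ → 1345
txn_id=209: ✓ → 2225
txn_id=210: ✓ → 1128
txn_id=211: ✓ → 1553
txn_id=212: ✓ → 4584
txn_id=213: ✓ → 3475
risk_avg = (2644 + 2633 + 3701 + 1345 + 2225 + 1128 + 1553 + 4584 + 3475) / 9 = 2587.5555555556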